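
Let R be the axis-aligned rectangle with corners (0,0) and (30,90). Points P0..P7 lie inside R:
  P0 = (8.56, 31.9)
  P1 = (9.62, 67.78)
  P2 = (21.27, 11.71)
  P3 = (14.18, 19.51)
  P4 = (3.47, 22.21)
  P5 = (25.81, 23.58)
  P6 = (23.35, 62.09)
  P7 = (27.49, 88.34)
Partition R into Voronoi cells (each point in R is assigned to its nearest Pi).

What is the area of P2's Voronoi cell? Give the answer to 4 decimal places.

Area of P2's cell: 338.8686

1. box [0,30]×[0,90]: [(0, 0) (30, 0) (30, 90) (0, 90)]
2. ⊥bis P2·P0 via (14.915,21.805): [(0, 12.4157) (0, 0) (30, 0) (30, 31.3013)]  |A|=655.7553
3. ⊥bis P2·P1 via (15.445,39.745): [(0, 12.4157) (0, 0) (30, 0) (30, 31.3013)]  |A|=655.7553
4. ⊥bis P2·P3 via (17.725,15.61): [(0.5518, 0) (30, 0) (30, 26.7677)]  |A|=394.1297
5. ⊥bis P2·P4 via (12.37,16.96): [(4.4623, 3.5545) (2.3655, 0) (30, 0) (30, 26.7677)]  |A|=390.9063
6. ⊥bis P2·P5 via (23.54,17.645): [(21.0229, 18.6077) (4.4623, 3.5545) (2.3655, 0) (30, 0) (30, 15.1742)]  |A|=338.8686
7. ⊥bis P2·P6 via (22.31,36.9): [(21.0229, 18.6077) (4.4623, 3.5545) (2.3655, 0) (30, 0) (30, 15.1742)]  |A|=338.8686
8. ⊥bis P2·P7 via (24.38,50.025): [(21.0229, 18.6077) (4.4623, 3.5545) (2.3655, 0) (30, 0) (30, 15.1742)]  |A|=338.8686
9. canonical 5-gon: [(21.0229, 18.6077) (4.4623, 3.5545) (2.3655, 0) (30, 0) (30, 15.1742)]
10. shoelace: 338.8686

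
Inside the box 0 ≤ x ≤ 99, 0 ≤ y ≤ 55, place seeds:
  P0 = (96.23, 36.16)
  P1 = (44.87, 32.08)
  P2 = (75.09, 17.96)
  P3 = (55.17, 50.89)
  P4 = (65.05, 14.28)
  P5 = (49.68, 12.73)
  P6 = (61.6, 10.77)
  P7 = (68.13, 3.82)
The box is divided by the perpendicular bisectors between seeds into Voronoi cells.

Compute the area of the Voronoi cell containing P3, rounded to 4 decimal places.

1. box [0,99]×[0,55]: [(0, 0) (99, 0) (99, 55) (0, 55)]
2. ⊥bis P3·P0 via (75.7,43.525): [(0, 0) (60.0857, 0) (79.8166, 55) (0, 55)]  |A|=3847.3126
3. ⊥bis P3·P1 via (50.02,41.485): [(70.872, 30.0669) (79.8166, 55) (25.3387, 55)]  |A|=679.1523
4. ⊥bis P3·P2 via (65.13,34.425): [(64.0767, 33.7878) (74.4602, 40.069) (79.8166, 55) (25.3387, 55)]  |A|=638.4926
5. ⊥bis P3·P4 via (60.11,32.585): [(64.0767, 33.7878) (74.4602, 40.069) (79.8166, 55) (25.3387, 55)]  |A|=638.4926
6. ⊥bis P3·P5 via (52.425,31.81): [(64.0767, 33.7878) (74.4602, 40.069) (79.8166, 55) (25.3387, 55)]  |A|=638.4926
7. ⊥bis P3·P6 via (58.385,30.83): [(64.0767, 33.7878) (74.4602, 40.069) (79.8166, 55) (25.3387, 55)]  |A|=638.4926
8. ⊥bis P3·P7 via (61.65,27.355): [(64.0767, 33.7878) (74.4602, 40.069) (79.8166, 55) (25.3387, 55)]  |A|=638.4926
9. canonical 4-gon: [(64.0767, 33.7878) (74.4602, 40.069) (79.8166, 55) (25.3387, 55)]
10. shoelace: 638.4926

Area of P3's cell: 638.4926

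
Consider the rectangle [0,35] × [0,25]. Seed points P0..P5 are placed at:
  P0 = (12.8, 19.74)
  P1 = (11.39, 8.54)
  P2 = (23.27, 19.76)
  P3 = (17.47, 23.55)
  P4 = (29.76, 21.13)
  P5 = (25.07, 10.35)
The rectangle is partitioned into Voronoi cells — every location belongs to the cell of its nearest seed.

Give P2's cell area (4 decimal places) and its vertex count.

1. box [0,35]×[0,25]: [(0, 0) (35, 0) (35, 25) (0, 25)]
2. ⊥bis P2·P0 via (18.035,19.75): [(18.0727, 0) (35, 0) (35, 25) (18.025, 25)]  |A|=423.7788
3. ⊥bis P2·P1 via (17.33,14.15): [(18.0471, 13.3907) (30.6939, 0) (35, 0) (35, 25) (18.025, 25)]  |A|=339.2759
4. ⊥bis P2·P3 via (20.37,21.655): [(18.0382, 18.0865) (18.0471, 13.3907) (30.6939, 0) (35, 0) (35, 25) (22.5558, 25)]  |A|=323.614
5. ⊥bis P2·P4 via (26.515,20.445): [(18.0382, 18.0865) (18.0471, 13.3907) (30.6939, 0) (30.8308, 0) (25.5535, 25) (22.5558, 25)]  |A|=153.4176
6. ⊥bis P2·P5 via (24.17,15.055): [(18.0382, 18.0865) (18.0462, 13.8836) (27.5176, 15.6954) (25.5535, 25) (22.5558, 25)]  |A|=72.0264
7. canonical 5-gon: [(18.0382, 18.0865) (18.0462, 13.8836) (27.5176, 15.6954) (25.5535, 25) (22.5558, 25)]
8. shoelace: 72.0264

Area of P2's cell: 72.0264 (5 vertices)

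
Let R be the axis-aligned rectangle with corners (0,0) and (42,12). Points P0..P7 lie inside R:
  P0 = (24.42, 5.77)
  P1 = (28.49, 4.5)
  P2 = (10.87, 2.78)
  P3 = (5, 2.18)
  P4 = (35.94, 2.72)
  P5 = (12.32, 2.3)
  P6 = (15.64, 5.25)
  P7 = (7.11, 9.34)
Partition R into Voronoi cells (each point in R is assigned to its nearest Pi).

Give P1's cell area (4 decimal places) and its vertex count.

Area of P1's cell: 72.7334 (4 vertices)

1. box [0,42]×[0,12]: [(0, 0) (42, 0) (42, 12) (0, 12)]
2. ⊥bis P1·P0 via (26.455,5.135): [(24.8527, 0) (42, 0) (42, 12) (28.5971, 12)]  |A|=183.301
3. ⊥bis P1·P2 via (19.68,3.64): [(24.8527, 0) (42, 0) (42, 12) (28.5971, 12)]  |A|=183.301
4. ⊥bis P1·P3 via (16.745,3.34): [(24.8527, 0) (42, 0) (42, 12) (28.5971, 12)]  |A|=183.301
5. ⊥bis P1·P4 via (32.215,3.61): [(24.8527, 0) (31.3525, 0) (34.2196, 12) (28.5971, 12)]  |A|=72.7334
6. ⊥bis P1·P5 via (20.405,3.4): [(24.8527, 0) (31.3525, 0) (34.2196, 12) (28.5971, 12)]  |A|=72.7334
7. ⊥bis P1·P6 via (22.065,4.875): [(24.8527, 0) (31.3525, 0) (34.2196, 12) (28.5971, 12)]  |A|=72.7334
8. ⊥bis P1·P7 via (17.8,6.92): [(24.8527, 0) (31.3525, 0) (34.2196, 12) (28.5971, 12)]  |A|=72.7334
9. canonical 4-gon: [(24.8527, 0) (31.3525, 0) (34.2196, 12) (28.5971, 12)]
10. shoelace: 72.7334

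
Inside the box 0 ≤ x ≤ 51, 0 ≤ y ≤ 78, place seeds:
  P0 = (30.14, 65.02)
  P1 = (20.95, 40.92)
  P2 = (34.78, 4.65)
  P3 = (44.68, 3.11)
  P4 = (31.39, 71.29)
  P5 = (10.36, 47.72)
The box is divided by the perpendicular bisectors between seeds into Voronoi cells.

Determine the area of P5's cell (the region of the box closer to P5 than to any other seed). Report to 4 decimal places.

Area of P5's cell: 653.3958

1. box [0,51]×[0,78]: [(0, 0) (51, 0) (51, 78) (0, 78)]
2. ⊥bis P5·P0 via (20.25,56.37): [(0, 0) (51, 0) (51, 21.2119) (1.332, 78) (0, 78)]  |A|=2567.7231
3. ⊥bis P5·P1 via (15.655,44.32): [(0, 19.9396) (22.0621, 54.2981) (1.332, 78) (0, 78)]  |A|=656.2518
4. ⊥bis P5·P2 via (22.57,26.185): [(0, 19.9396) (22.0621, 54.2981) (1.332, 78) (0, 78)]  |A|=656.2518
5. ⊥bis P5·P3 via (27.52,25.415): [(0, 19.9396) (22.0621, 54.2981) (1.332, 78) (0, 78)]  |A|=656.2518
6. ⊥bis P5·P4 via (20.875,59.505): [(0, 19.9396) (22.0621, 54.2981) (5.5451, 73.1829) (0.1462, 78) (0, 78)]  |A|=653.3958
7. canonical 5-gon: [(0, 19.9396) (22.0621, 54.2981) (5.5451, 73.1829) (0.1462, 78) (0, 78)]
8. shoelace: 653.3958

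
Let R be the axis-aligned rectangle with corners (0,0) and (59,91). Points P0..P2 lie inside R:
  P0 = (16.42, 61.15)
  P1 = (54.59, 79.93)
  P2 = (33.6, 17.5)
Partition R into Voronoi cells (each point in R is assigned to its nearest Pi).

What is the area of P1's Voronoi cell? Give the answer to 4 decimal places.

1. box [0,59]×[0,91]: [(0, 0) (59, 0) (59, 91) (0, 91)]
2. ⊥bis P1·P0 via (35.505,70.54): [(59, 22.7869) (59, 91) (25.4385, 91)]  |A|=1144.6683
3. ⊥bis P1·P2 via (44.095,48.715): [(46.6689, 47.8496) (59, 43.7037) (59, 91) (25.4385, 91)]  |A|=1015.7042
4. canonical 4-gon: [(46.6689, 47.8496) (59, 43.7037) (59, 91) (25.4385, 91)]
5. shoelace: 1015.7042

Area of P1's cell: 1015.7042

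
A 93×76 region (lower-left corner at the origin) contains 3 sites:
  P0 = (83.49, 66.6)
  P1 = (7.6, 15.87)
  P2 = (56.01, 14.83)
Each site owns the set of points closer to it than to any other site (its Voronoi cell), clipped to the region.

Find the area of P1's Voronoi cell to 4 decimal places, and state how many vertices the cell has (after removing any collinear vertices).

Area of P1's cell: 2369.5985 (5 vertices)

1. box [0,93]×[0,76]: [(0, 0) (93, 0) (93, 76) (0, 76)]
2. ⊥bis P1·P0 via (45.545,41.235): [(0, 0) (73.1093, 0) (22.3057, 76) (0, 76)]  |A|=3625.7694
3. ⊥bis P1·P2 via (31.805,15.35): [(0, 0) (31.4752, 0) (32.7716, 60.3435) (22.3057, 76) (0, 76)]  |A|=2369.5985
4. canonical 5-gon: [(0, 0) (31.4752, 0) (32.7716, 60.3435) (22.3057, 76) (0, 76)]
5. shoelace: 2369.5985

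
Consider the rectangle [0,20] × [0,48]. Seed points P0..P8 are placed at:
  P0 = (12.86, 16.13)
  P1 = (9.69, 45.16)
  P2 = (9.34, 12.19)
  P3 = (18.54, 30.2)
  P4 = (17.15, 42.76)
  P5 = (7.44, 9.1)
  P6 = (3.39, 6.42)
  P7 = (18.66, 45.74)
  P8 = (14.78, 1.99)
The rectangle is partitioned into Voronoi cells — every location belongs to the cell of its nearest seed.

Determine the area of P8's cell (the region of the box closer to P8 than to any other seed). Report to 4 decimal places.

1. box [0,20]×[0,48]: [(0, 0) (20, 0) (20, 48) (0, 48)]
2. ⊥bis P8·P0 via (13.82,9.06): [(0, 7.1835) (0, 0) (20, 0) (20, 9.8992)]  |A|=170.826
3. ⊥bis P8·P1 via (12.235,23.575): [(0, 7.1835) (0, 0) (20, 0) (20, 9.8992)]  |A|=170.826
4. ⊥bis P8·P2 via (12.06,7.09): [(16.4142, 9.4123) (0, 0.658) (0, 0) (20, 0) (20, 9.8992)]  |A|=117.2709
5. ⊥bis P8·P3 via (16.66,16.095): [(16.4142, 9.4123) (0, 0.658) (0, 0) (20, 0) (20, 9.8992)]  |A|=117.2709
6. ⊥bis P8·P4 via (15.965,22.375): [(16.4142, 9.4123) (0, 0.658) (0, 0) (20, 0) (20, 9.8992)]  |A|=117.2709
7. ⊥bis P8·P5 via (11.11,5.545): [(16.4142, 9.4123) (13.1908, 7.6931) (5.7388, 0) (20, 0) (20, 9.8992)]  |A|=90.8568
8. ⊥bis P8·P6 via (9.085,4.205): [(16.4142, 9.4123) (13.1908, 7.6931) (8.5973, 2.951) (7.4495, 0) (20, 0) (20, 9.8992)]  |A|=88.3326
9. ⊥bis P8·P7 via (16.72,23.865): [(16.4142, 9.4123) (13.1908, 7.6931) (8.5973, 2.951) (7.4495, 0) (20, 0) (20, 9.8992)]  |A|=88.3326
10. canonical 6-gon: [(16.4142, 9.4123) (13.1908, 7.6931) (8.5973, 2.951) (7.4495, 0) (20, 0) (20, 9.8992)]
11. shoelace: 88.3326

Area of P8's cell: 88.3326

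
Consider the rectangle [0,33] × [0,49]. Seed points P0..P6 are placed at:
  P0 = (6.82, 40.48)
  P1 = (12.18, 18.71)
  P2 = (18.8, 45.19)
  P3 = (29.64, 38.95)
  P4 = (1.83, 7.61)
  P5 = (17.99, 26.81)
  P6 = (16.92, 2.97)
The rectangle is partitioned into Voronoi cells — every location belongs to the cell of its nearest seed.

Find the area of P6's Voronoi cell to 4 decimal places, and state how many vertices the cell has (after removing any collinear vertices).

1. box [0,33]×[0,49]: [(0, 0) (33, 0) (33, 49) (0, 49)]
2. ⊥bis P6·P0 via (11.87,21.725): [(0, 18.5289) (0, 0) (33, 0) (33, 27.4145)]  |A|=758.0655
3. ⊥bis P6·P1 via (14.55,10.84): [(0, 6.4584) (0, 0) (33, 0) (33, 16.3961)]  |A|=377.0986
4. ⊥bis P6·P2 via (17.86,24.08): [(0, 6.4584) (0, 0) (33, 0) (33, 16.3961)]  |A|=377.0986
5. ⊥bis P6·P3 via (23.28,20.96): [(0, 6.4584) (0, 0) (33, 0) (33, 16.3961)]  |A|=377.0986
6. ⊥bis P6·P4 via (9.375,5.29): [(10.7276, 9.6889) (7.7484, 0) (33, 0) (33, 16.3961)]  |A|=304.9205
7. ⊥bis P6·P5 via (17.455,14.89): [(26.6311, 14.4782) (10.7276, 9.6889) (7.7484, 0) (33, 0) (33, 14.1923)]  |A|=297.9026
8. canonical 5-gon: [(26.6311, 14.4782) (10.7276, 9.6889) (7.7484, 0) (33, 0) (33, 14.1923)]
9. shoelace: 297.9026

Area of P6's cell: 297.9026 (5 vertices)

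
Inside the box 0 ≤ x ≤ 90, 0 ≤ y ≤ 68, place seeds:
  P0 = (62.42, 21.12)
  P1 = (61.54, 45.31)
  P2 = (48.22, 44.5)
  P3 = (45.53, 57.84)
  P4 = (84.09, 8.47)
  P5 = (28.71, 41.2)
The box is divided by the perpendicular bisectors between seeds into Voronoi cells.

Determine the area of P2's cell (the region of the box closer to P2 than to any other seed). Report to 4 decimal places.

Area of P2's cell: 361.5947

1. box [0,90]×[0,68]: [(0, 0) (90, 0) (90, 68) (0, 68)]
2. ⊥bis P2·P0 via (55.32,32.81): [(0, 0) (1.299, 0) (90, 53.8731) (90, 68) (0, 68)]  |A|=3730.7005
3. ⊥bis P2·P1 via (54.88,44.905): [(0, 0) (1.299, 0) (55.605, 32.9831) (53.4756, 68) (0, 68)]  |A|=2848.2672
4. ⊥bis P2·P3 via (46.875,51.17): [(0, 41.7177) (0, 0) (1.299, 0) (55.605, 32.9831) (54.4067, 52.6888)]  |A|=1723.912
5. ⊥bis P2·P4 via (66.155,26.485): [(0, 41.7177) (0, 0) (1.299, 0) (55.605, 32.9831) (54.4067, 52.6888)]  |A|=1723.912
6. ⊥bis P2·P5 via (38.465,42.85): [(37.3815, 49.2556) (41.5752, 24.462) (55.605, 32.9831) (54.4067, 52.6888)]  |A|=361.5947
7. canonical 4-gon: [(37.3815, 49.2556) (41.5752, 24.462) (55.605, 32.9831) (54.4067, 52.6888)]
8. shoelace: 361.5947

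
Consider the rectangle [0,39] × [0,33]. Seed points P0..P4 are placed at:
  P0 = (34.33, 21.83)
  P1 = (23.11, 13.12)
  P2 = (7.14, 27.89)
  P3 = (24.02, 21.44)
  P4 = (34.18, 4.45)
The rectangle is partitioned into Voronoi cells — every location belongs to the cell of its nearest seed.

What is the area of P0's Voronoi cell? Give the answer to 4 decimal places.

1. box [0,39]×[0,33]: [(0, 0) (39, 0) (39, 33) (0, 33)]
2. ⊥bis P0·P1 via (28.72,17.475): [(39, 4.2326) (39, 33) (16.6681, 33)]  |A|=321.2163
3. ⊥bis P0·P2 via (20.735,24.86): [(21.2374, 27.114) (39, 4.2326) (39, 33) (22.5492, 33)]  |A|=303.9079
4. ⊥bis P0·P3 via (29.175,21.635): [(29.3637, 16.6458) (39, 4.2326) (39, 33) (28.7451, 33)]  |A|=222.461
5. ⊥bis P0·P4 via (34.255,13.14): [(29.3637, 16.6458) (32.0706, 13.1589) (39, 13.099) (39, 33) (28.7451, 33)]  |A|=191.7412
6. canonical 5-gon: [(29.3637, 16.6458) (32.0706, 13.1589) (39, 13.099) (39, 33) (28.7451, 33)]
7. shoelace: 191.7412

Area of P0's cell: 191.7412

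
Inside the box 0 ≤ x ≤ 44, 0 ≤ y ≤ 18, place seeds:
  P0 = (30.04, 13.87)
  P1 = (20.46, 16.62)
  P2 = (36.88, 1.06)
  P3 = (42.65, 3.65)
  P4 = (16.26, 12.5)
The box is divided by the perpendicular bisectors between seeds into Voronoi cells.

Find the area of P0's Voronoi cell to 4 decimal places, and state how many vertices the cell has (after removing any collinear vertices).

Area of P0's cell: 180.2366 (5 vertices)

1. box [0,44]×[0,18]: [(0, 0) (44, 0) (44, 18) (0, 18)]
2. ⊥bis P0·P1 via (25.25,15.245): [(20.8738, 0) (44, 0) (44, 18) (26.0408, 18)]  |A|=369.768
3. ⊥bis P0·P2 via (33.46,7.465): [(21.1262, 0.8793) (44, 13.0929) (44, 18) (26.0408, 18)]  |A|=209.8586
4. ⊥bis P0·P3 via (36.345,8.76): [(21.1262, 0.8793) (36.6957, 9.1927) (43.8337, 18) (26.0408, 18)]  |A|=191.205
5. ⊥bis P0·P4 via (23.15,13.185): [(23.5381, 9.2814) (24.2097, 2.5257) (36.6957, 9.1927) (43.8337, 18) (26.0408, 18)]  |A|=180.2366
6. canonical 5-gon: [(23.5381, 9.2814) (24.2097, 2.5257) (36.6957, 9.1927) (43.8337, 18) (26.0408, 18)]
7. shoelace: 180.2366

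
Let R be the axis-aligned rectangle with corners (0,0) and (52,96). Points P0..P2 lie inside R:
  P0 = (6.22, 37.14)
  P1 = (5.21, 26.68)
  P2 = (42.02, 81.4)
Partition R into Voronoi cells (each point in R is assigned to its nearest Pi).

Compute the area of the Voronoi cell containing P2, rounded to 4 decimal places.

Area of P2's cell: 1989.0338

1. box [0,52]×[0,96]: [(0, 0) (52, 0) (52, 96) (0, 96)]
2. ⊥bis P2·P0 via (24.12,59.27): [(0, 78.7796) (52, 36.7191) (52, 96) (0, 96)]  |A|=1989.0338
3. ⊥bis P2·P1 via (23.615,54.04): [(0, 78.7796) (52, 36.7191) (52, 96) (0, 96)]  |A|=1989.0338
4. canonical 4-gon: [(0, 78.7796) (52, 36.7191) (52, 96) (0, 96)]
5. shoelace: 1989.0338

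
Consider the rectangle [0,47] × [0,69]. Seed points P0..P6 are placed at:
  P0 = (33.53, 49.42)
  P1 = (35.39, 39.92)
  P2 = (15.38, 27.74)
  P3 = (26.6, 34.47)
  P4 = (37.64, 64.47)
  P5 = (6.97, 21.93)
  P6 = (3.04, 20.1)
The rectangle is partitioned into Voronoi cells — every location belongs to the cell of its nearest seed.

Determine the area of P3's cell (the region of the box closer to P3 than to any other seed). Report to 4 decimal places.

Area of P3's cell: 623.0458

1. box [0,47]×[0,69]: [(0, 0) (47, 0) (47, 69) (0, 69)]
2. ⊥bis P3·P0 via (30.065,41.945): [(0, 55.8815) (0, 0) (47, 0) (47, 34.0949)]  |A|=2114.4442
3. ⊥bis P3·P1 via (30.995,37.195): [(27.2371, 43.2558) (0, 55.8815) (0, 0) (47, 0) (47, 11.3814)]  |A|=1890.003
4. ⊥bis P3·P2 via (20.99,31.105): [(27.2371, 43.2558) (8.4888, 51.9465) (39.6475, 0) (47, 0) (47, 11.3814)]  |A|=623.0458
5. ⊥bis P3·P4 via (32.12,49.47): [(27.2371, 43.2558) (8.4888, 51.9465) (39.6475, 0) (47, 0) (47, 11.3814)]  |A|=623.0458
6. ⊥bis P3·P5 via (16.785,28.2): [(27.2371, 43.2558) (8.4888, 51.9465) (39.6475, 0) (47, 0) (47, 11.3814)]  |A|=623.0458
7. ⊥bis P3·P6 via (14.82,27.285): [(27.2371, 43.2558) (8.4888, 51.9465) (39.6475, 0) (47, 0) (47, 11.3814)]  |A|=623.0458
8. canonical 5-gon: [(27.2371, 43.2558) (8.4888, 51.9465) (39.6475, 0) (47, 0) (47, 11.3814)]
9. shoelace: 623.0458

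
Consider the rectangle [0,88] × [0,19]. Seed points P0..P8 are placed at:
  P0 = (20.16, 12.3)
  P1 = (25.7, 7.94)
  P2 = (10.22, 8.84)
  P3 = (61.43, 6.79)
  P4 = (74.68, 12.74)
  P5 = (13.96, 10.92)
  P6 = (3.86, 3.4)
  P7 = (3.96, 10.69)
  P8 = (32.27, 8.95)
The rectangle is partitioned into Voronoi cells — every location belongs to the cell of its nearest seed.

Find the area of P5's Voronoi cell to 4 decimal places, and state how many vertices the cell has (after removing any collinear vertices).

1. box [0,88]×[0,19]: [(0, 0) (88, 0) (88, 19) (0, 19)]
2. ⊥bis P5·P0 via (17.06,11.61): [(0, 0) (19.6442, 0) (15.4151, 19) (0, 19)]  |A|=333.0633
3. ⊥bis P5·P1 via (19.83,9.43): [(0, 0) (17.4364, 0) (18.6127, 4.6342) (15.4151, 19) (0, 19)]  |A|=327.9475
4. ⊥bis P5·P2 via (12.09,9.88): [(17.4829, 0.1832) (18.6127, 4.6342) (15.4151, 19) (7.0179, 19)]  |A|=94.2357
5. ⊥bis P5·P3 via (37.695,8.855): [(17.4829, 0.1832) (18.6127, 4.6342) (15.4151, 19) (7.0179, 19)]  |A|=94.2357
6. ⊥bis P5·P4 via (44.32,11.83): [(17.4829, 0.1832) (18.6127, 4.6342) (15.4151, 19) (7.0179, 19)]  |A|=94.2357
7. ⊥bis P5·P6 via (8.91,7.16): [(17.4829, 0.1832) (18.6127, 4.6342) (15.4151, 19) (7.0179, 19)]  |A|=94.2357
8. ⊥bis P5·P7 via (8.96,10.805): [(8.8472, 15.7109) (17.4829, 0.1832) (18.6127, 4.6342) (15.4151, 19) (8.7715, 19)]  |A|=91.3518
9. ⊥bis P5·P8 via (23.115,9.935): [(8.8472, 15.7109) (17.4829, 0.1832) (18.6127, 4.6342) (15.4151, 19) (8.7715, 19)]  |A|=91.3518
10. canonical 5-gon: [(8.8472, 15.7109) (17.4829, 0.1832) (18.6127, 4.6342) (15.4151, 19) (8.7715, 19)]
11. shoelace: 91.3518

Area of P5's cell: 91.3518 (5 vertices)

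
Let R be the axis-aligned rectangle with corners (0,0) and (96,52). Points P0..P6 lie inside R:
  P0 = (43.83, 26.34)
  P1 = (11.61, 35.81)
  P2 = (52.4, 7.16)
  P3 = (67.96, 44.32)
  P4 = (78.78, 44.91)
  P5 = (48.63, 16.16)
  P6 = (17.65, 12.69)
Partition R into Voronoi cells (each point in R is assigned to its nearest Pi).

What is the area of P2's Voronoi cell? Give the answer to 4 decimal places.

Area of P2's cell: 798.4902

1. box [0,96]×[0,52]: [(0, 0) (96, 0) (96, 52) (0, 52)]
2. ⊥bis P2·P0 via (48.115,16.75): [(10.6278, 0) (96, 0) (96, 38.146)]  |A|=1628.3014
3. ⊥bis P2·P1 via (32.005,21.485): [(19.7897, 4.0937) (16.9144, 0) (96, 0) (96, 38.146)]  |A|=1615.4337
4. ⊥bis P2·P3 via (60.18,25.74): [(64.3382, 23.9988) (19.7897, 4.0937) (16.9144, 0) (96, 0) (96, 10.7411)]  |A|=1181.59
5. ⊥bis P2·P4 via (65.59,26.035): [(74.7315, 19.6469) (64.3382, 23.9988) (19.7897, 4.0937) (16.9144, 0) (96, 0) (96, 4.7843)]  |A|=1118.2434
6. ⊥bis P2·P5 via (50.515,11.66): [(74.7315, 19.6469) (72.1561, 20.7252) (22.6795, 0) (96, 0) (96, 4.7843)]  |A|=824.5006
7. ⊥bis P2·P6 via (35.025,9.925): [(74.7315, 19.6469) (72.1561, 20.7252) (34.2145, 4.8319) (33.4456, 0) (96, 0) (96, 4.7843)]  |A|=798.4902
8. canonical 6-gon: [(74.7315, 19.6469) (72.1561, 20.7252) (34.2145, 4.8319) (33.4456, 0) (96, 0) (96, 4.7843)]
9. shoelace: 798.4902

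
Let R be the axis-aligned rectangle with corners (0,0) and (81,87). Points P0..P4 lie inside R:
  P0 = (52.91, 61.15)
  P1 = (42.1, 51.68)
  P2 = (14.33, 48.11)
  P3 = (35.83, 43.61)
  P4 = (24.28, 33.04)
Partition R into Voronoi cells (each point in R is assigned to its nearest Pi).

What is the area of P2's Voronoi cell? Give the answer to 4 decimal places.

1. box [0,81]×[0,87]: [(0, 0) (81, 0) (81, 87) (0, 87)]
2. ⊥bis P2·P0 via (33.62,54.63): [(0, 0) (52.0849, 0) (22.679, 87) (0, 87)]  |A|=3252.2278
3. ⊥bis P2·P1 via (28.215,49.895): [(0, 0) (34.6293, 0) (23.9151, 83.3429) (22.679, 87) (0, 87)]  |A|=2524.8285
4. ⊥bis P2·P3 via (25.08,45.86): [(0, 0) (15.4814, 0) (27.3435, 56.6744) (23.9151, 83.3429) (22.679, 87) (0, 87)]  |A|=1982.2307
5. ⊥bis P2·P4 via (19.305,40.575): [(0, 27.8288) (24.7225, 44.1519) (27.3435, 56.6744) (23.9151, 83.3429) (22.679, 87) (0, 87)]  |A|=1296.4651
6. canonical 6-gon: [(0, 27.8288) (24.7225, 44.1519) (27.3435, 56.6744) (23.9151, 83.3429) (22.679, 87) (0, 87)]
7. shoelace: 1296.4651

Area of P2's cell: 1296.4651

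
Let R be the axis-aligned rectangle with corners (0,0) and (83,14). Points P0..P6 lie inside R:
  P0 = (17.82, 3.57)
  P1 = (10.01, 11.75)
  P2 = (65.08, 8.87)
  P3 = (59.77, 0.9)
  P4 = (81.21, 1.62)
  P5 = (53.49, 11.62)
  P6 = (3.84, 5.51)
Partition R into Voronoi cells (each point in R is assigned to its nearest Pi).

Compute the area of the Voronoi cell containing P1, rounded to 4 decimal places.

Area of P1's cell: 88.2423

1. box [0,83]×[0,14]: [(0, 0) (83, 0) (83, 14) (0, 14)]
2. ⊥bis P1·P0 via (13.915,7.66): [(0, 0) (5.8921, 0) (20.5554, 14) (0, 14)]  |A|=185.1323
3. ⊥bis P1·P2 via (37.545,10.31): [(0, 0) (5.8921, 0) (20.5554, 14) (0, 14)]  |A|=185.1323
4. ⊥bis P1·P3 via (34.89,6.325): [(0, 0) (5.8921, 0) (20.5554, 14) (0, 14)]  |A|=185.1323
5. ⊥bis P1·P4 via (45.61,6.685): [(0, 0) (5.8921, 0) (20.5554, 14) (0, 14)]  |A|=185.1323
6. ⊥bis P1·P5 via (31.75,11.685): [(0, 0) (5.8921, 0) (20.5554, 14) (0, 14)]  |A|=185.1323
7. ⊥bis P1·P6 via (6.925,8.63): [(10.8579, 4.7412) (20.5554, 14) (1.4941, 14)]  |A|=88.2423
8. canonical 3-gon: [(10.8579, 4.7412) (20.5554, 14) (1.4941, 14)]
9. shoelace: 88.2423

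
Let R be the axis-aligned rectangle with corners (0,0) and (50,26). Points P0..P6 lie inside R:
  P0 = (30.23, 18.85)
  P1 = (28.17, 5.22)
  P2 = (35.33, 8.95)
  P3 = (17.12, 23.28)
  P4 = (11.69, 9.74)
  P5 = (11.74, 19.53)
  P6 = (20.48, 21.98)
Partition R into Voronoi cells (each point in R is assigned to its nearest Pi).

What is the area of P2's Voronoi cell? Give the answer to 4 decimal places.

Area of P2's cell: 324.8156

1. box [0,50]×[0,26]: [(0, 0) (50, 0) (50, 26) (0, 26)]
2. ⊥bis P2·P0 via (32.78,13.9): [(5.7976, 0) (50, 0) (50, 22.7709)]  |A|=503.2639
3. ⊥bis P2·P1 via (31.75,7.085): [(29.1688, 12.0397) (35.4409, 0) (50, 0) (50, 22.7709)]  |A|=324.8156
4. ⊥bis P2·P3 via (26.225,16.115): [(29.1688, 12.0397) (35.4409, 0) (50, 0) (50, 22.7709)]  |A|=324.8156
5. ⊥bis P2·P4 via (23.51,9.345): [(29.1688, 12.0397) (35.4409, 0) (50, 0) (50, 22.7709)]  |A|=324.8156
6. ⊥bis P2·P5 via (23.535,14.24): [(29.1688, 12.0397) (35.4409, 0) (50, 0) (50, 22.7709)]  |A|=324.8156
7. ⊥bis P2·P6 via (27.905,15.465): [(29.1688, 12.0397) (35.4409, 0) (50, 0) (50, 22.7709)]  |A|=324.8156
8. canonical 4-gon: [(29.1688, 12.0397) (35.4409, 0) (50, 0) (50, 22.7709)]
9. shoelace: 324.8156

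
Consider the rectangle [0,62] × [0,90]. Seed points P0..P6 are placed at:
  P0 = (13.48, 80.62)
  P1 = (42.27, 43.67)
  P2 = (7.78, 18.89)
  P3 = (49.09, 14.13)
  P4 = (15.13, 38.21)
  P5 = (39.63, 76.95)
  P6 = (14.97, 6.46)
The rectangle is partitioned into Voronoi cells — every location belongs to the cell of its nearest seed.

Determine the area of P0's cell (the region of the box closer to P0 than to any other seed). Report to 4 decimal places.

Area of P0's cell: 796.8860

1. box [0,62]×[0,90]: [(0, 0) (62, 0) (62, 90) (0, 90)]
2. ⊥bis P0·P1 via (27.875,62.145): [(0, 40.4259) (62, 88.7339) (62, 90) (0, 90)]  |A|=1576.0476
3. ⊥bis P0·P2 via (10.63,49.755): [(0, 50.7365) (11.831, 49.6441) (62, 88.7339) (62, 90) (0, 90)]  |A|=1515.0551
4. ⊥bis P0·P3 via (31.285,47.375): [(0, 50.7365) (11.831, 49.6441) (62, 88.7339) (62, 90) (0, 90)]  |A|=1515.0551
5. ⊥bis P0·P4 via (14.305,59.415): [(0, 58.8585) (24.9003, 59.8272) (62, 88.7339) (62, 90) (0, 90)]  |A|=1346.5595
6. ⊥bis P0·P5 via (26.555,78.785): [(0, 58.8585) (23.8889, 59.7879) (28.129, 90) (0, 90)]  |A|=796.886
7. ⊥bis P0·P6 via (14.225,43.54): [(0, 58.8585) (23.8889, 59.7879) (28.129, 90) (0, 90)]  |A|=796.886
8. canonical 4-gon: [(0, 58.8585) (23.8889, 59.7879) (28.129, 90) (0, 90)]
9. shoelace: 796.886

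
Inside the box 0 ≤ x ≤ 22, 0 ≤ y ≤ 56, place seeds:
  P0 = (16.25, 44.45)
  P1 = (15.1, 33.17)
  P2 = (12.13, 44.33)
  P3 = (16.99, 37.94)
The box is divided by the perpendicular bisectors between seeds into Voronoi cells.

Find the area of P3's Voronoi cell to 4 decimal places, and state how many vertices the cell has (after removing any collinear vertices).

Area of P3's cell: 60.7002 (4 vertices)

1. box [0,22]×[0,56]: [(0, 0) (22, 0) (22, 56) (0, 56)]
2. ⊥bis P3·P0 via (16.62,41.195): [(0, 39.3058) (0, 0) (22, 0) (22, 41.8066)]  |A|=892.2357
3. ⊥bis P3·P1 via (16.045,35.555): [(5.1121, 39.8869) (22, 33.1955) (22, 41.8066)]  |A|=72.7113
4. ⊥bis P3·P2 via (14.56,41.135): [(14.2908, 40.9302) (10.245, 37.8531) (22, 33.1955) (22, 41.8066)]  |A|=60.7002
5. canonical 4-gon: [(14.2908, 40.9302) (10.245, 37.8531) (22, 33.1955) (22, 41.8066)]
6. shoelace: 60.7002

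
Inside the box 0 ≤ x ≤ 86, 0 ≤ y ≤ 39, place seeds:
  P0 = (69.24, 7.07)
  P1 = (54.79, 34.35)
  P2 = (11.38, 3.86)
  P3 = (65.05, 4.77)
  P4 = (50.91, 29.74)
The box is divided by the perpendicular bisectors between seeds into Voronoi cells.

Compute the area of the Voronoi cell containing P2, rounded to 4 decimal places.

1. box [0,86]×[0,39]: [(0, 0) (86, 0) (86, 39) (0, 39)]
2. ⊥bis P2·P0 via (40.31,5.465): [(0, 0) (40.6132, 0) (38.4495, 39) (0, 39)]  |A|=1541.7229
3. ⊥bis P2·P1 via (33.085,19.105): [(0, 0) (40.6132, 0) (40.108, 9.106) (19.1113, 39) (0, 39)]  |A|=1252.6748
4. ⊥bis P2·P3 via (38.215,4.315): [(0, 0) (38.2882, 0) (38.0849, 11.9864) (19.1113, 39) (0, 39)]  |A|=1230.2569
5. ⊥bis P2·P4 via (31.145,16.8): [(0, 0) (38.2882, 0) (38.1857, 6.0459) (16.6108, 39) (0, 39)]  |A|=1134.0604
6. canonical 5-gon: [(0, 0) (38.2882, 0) (38.1857, 6.0459) (16.6108, 39) (0, 39)]
7. shoelace: 1134.0604

Area of P2's cell: 1134.0604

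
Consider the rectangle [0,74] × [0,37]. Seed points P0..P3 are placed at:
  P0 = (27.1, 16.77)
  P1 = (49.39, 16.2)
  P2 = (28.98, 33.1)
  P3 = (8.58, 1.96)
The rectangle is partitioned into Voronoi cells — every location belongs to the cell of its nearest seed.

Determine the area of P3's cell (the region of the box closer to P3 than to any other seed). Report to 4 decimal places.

1. box [0,74]×[0,37]: [(0, 0) (74, 0) (74, 37) (0, 37)]
2. ⊥bis P3·P0 via (17.84,9.365): [(0, 31.674) (0, 0) (25.329, 0)]  |A|=401.1353
3. ⊥bis P3·P1 via (28.985,9.08): [(0, 31.674) (0, 0) (25.329, 0)]  |A|=401.1353
4. ⊥bis P3·P2 via (18.78,17.53): [(3.0923, 27.8071) (0, 29.8329) (0, 0) (25.329, 0)]  |A|=398.2886
5. canonical 4-gon: [(3.0923, 27.8071) (0, 29.8329) (0, 0) (25.329, 0)]
6. shoelace: 398.2886

Area of P3's cell: 398.2886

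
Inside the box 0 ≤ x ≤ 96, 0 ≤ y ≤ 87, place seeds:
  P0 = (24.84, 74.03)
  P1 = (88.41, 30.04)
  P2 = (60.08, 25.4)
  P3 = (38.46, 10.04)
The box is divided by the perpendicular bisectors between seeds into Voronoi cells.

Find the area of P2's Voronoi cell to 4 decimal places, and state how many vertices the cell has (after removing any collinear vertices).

1. box [0,96]×[0,87]: [(0, 0) (96, 0) (96, 87) (0, 87)]
2. ⊥bis P2·P0 via (42.46,49.715): [(0, 18.9461) (0, 0) (96, 0) (96, 87) (93.912, 87)]  |A|=5156.4612
3. ⊥bis P2·P1 via (74.245,27.72): [(67.6525, 67.9709) (0, 18.9461) (0, 0) (78.7851, 0)]  |A|=3318.4243
4. ⊥bis P2·P3 via (49.27,17.72): [(67.6525, 67.9709) (31.95, 42.0988) (61.8592, 0) (78.7851, 0)]  |A|=1713.6591
5. canonical 4-gon: [(67.6525, 67.9709) (31.95, 42.0988) (61.8592, 0) (78.7851, 0)]
6. shoelace: 1713.6591

Area of P2's cell: 1713.6591 (4 vertices)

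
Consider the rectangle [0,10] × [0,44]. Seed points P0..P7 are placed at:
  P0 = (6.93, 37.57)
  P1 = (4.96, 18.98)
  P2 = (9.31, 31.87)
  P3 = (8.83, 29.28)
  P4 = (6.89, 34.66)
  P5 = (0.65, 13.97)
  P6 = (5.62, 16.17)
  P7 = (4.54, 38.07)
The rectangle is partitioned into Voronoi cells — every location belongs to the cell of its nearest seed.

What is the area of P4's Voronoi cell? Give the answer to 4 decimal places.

Area of P4's cell: 37.1913

1. box [0,10]×[0,44]: [(0, 0) (10, 0) (10, 44) (0, 44)]
2. ⊥bis P4·P0 via (6.91,36.115): [(0, 36.21) (0, 0) (10, 0) (10, 36.0725)]  |A|=361.4125
3. ⊥bis P4·P1 via (5.925,26.82): [(0, 36.21) (0, 27.5493) (10, 26.3184) (10, 36.0725)]  |A|=92.074
4. ⊥bis P4·P2 via (8.1,33.265): [(0, 36.21) (0, 27.5493) (1.3227, 27.3865) (10, 34.913) (10, 36.0725)]  |A|=54.785
5. ⊥bis P4·P3 via (7.86,31.97): [(0, 36.21) (0, 29.1357) (5.7155, 31.1967) (10, 34.913) (10, 36.0725)]  |A|=47.3739
6. ⊥bis P4·P5 via (3.77,24.315): [(0, 36.21) (0, 29.1357) (5.7155, 31.1967) (10, 34.913) (10, 36.0725)]  |A|=47.3739
7. ⊥bis P4·P6 via (6.255,25.415): [(0, 36.21) (0, 29.1357) (5.7155, 31.1967) (10, 34.913) (10, 36.0725)]  |A|=47.3739
8. ⊥bis P4·P7 via (5.715,36.365): [(5.3827, 36.136) (0, 32.4265) (0, 29.1357) (5.7155, 31.1967) (10, 34.913) (10, 36.0725)]  |A|=37.1913
9. canonical 6-gon: [(5.3827, 36.136) (0, 32.4265) (0, 29.1357) (5.7155, 31.1967) (10, 34.913) (10, 36.0725)]
10. shoelace: 37.1913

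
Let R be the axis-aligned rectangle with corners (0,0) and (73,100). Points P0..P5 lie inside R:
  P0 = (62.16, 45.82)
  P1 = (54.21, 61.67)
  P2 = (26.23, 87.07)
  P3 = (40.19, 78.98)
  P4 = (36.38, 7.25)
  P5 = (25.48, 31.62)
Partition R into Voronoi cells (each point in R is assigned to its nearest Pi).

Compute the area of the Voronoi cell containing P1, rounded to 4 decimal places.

1. box [0,73]×[0,100]: [(0, 0) (73, 0) (73, 100) (0, 100)]
2. ⊥bis P1·P0 via (58.185,53.745): [(0, 24.5607) (73, 61.1759) (73, 100) (0, 100)]  |A|=4170.6144
3. ⊥bis P1·P2 via (40.22,74.37): [(0, 30.0647) (0, 24.5607) (73, 61.1759) (73, 100) (63.4867, 100)]  |A|=1950.6328
4. ⊥bis P1·P3 via (47.2,70.325): [(6.9653, 37.7374) (0, 30.0647) (0, 24.5607) (73, 61.1759) (73, 91.2214)]  |A|=1364.6236
5. ⊥bis P1·P4 via (45.295,34.46): [(15.1237, 44.3452) (29.835, 39.5253) (73, 61.1759) (73, 91.2214)]  |A|=1132.7419
6. ⊥bis P1·P5 via (39.845,46.645): [(29.8094, 56.2397) (41.2849, 45.2683) (73, 61.1759) (73, 91.2214)]  |A|=914.0944
7. canonical 4-gon: [(29.8094, 56.2397) (41.2849, 45.2683) (73, 61.1759) (73, 91.2214)]
8. shoelace: 914.0944

Area of P1's cell: 914.0944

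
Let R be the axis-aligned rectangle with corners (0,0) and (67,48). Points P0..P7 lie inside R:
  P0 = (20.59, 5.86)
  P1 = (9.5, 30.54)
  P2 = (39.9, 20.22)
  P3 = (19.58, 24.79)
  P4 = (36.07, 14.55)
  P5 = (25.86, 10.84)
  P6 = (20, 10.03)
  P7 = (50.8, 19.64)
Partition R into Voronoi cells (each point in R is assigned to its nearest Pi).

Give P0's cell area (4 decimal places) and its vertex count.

1. box [0,67]×[0,48]: [(0, 0) (67, 0) (67, 48) (0, 48)]
2. ⊥bis P0·P1 via (15.045,18.2): [(0, 11.4395) (0, 0) (67, 0) (67, 41.5461)]  |A|=1775.0166
3. ⊥bis P0·P2 via (30.245,13.04): [(23.5618, 22.027) (0, 11.4395) (0, 0) (39.9423, 0)]  |A|=574.6719
4. ⊥bis P0·P3 via (20.085,15.325): [(28.2229, 15.7592) (7.1058, 14.6325) (0, 11.4395) (0, 0) (39.9423, 0)]  |A|=505.8671
5. ⊥bis P0·P4 via (28.33,10.205): [(25.2996, 15.6032) (7.1058, 14.6325) (0, 11.4395) (0, 0) (34.0588, 0)]  |A|=436.0183
6. ⊥bis P0·P5 via (23.225,8.35): [(16.7995, 15.1497) (7.1058, 14.6325) (0, 11.4395) (0, 0) (31.1155, 0)]  |A|=345.4226
7. ⊥bis P0·P6 via (20.295,7.945): [(23.217, 8.3584) (0, 5.0735) (0, 0) (31.1155, 0)]  |A|=188.9345
8. ⊥bis P0·P7 via (35.695,12.75): [(23.217, 8.3584) (0, 5.0735) (0, 0) (31.1155, 0)]  |A|=188.9345
9. canonical 4-gon: [(23.217, 8.3584) (0, 5.0735) (0, 0) (31.1155, 0)]
10. shoelace: 188.9345

Area of P0's cell: 188.9345 (4 vertices)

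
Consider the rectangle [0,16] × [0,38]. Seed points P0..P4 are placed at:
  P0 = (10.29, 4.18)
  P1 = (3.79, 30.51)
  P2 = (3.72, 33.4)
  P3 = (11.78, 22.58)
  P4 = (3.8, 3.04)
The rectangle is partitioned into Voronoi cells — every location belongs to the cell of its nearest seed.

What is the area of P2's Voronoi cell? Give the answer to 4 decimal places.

Area of P2's cell: 92.6124

1. box [0,16]×[0,38]: [(0, 0) (16, 0) (16, 38) (0, 38)]
2. ⊥bis P2·P0 via (7.005,18.79): [(0, 17.215) (16, 20.8125) (16, 38) (0, 38)]  |A|=303.7805
3. ⊥bis P2·P1 via (3.755,31.955): [(0, 31.864) (16, 32.2516) (16, 38) (0, 38)]  |A|=95.0749
4. ⊥bis P2·P3 via (7.75,27.99): [(0, 31.864) (13.3859, 32.1883) (16, 34.1356) (16, 38) (0, 38)]  |A|=92.6124
5. ⊥bis P2·P4 via (3.76,18.22): [(0, 31.864) (13.3859, 32.1883) (16, 34.1356) (16, 38) (0, 38)]  |A|=92.6124
6. canonical 5-gon: [(0, 31.864) (13.3859, 32.1883) (16, 34.1356) (16, 38) (0, 38)]
7. shoelace: 92.6124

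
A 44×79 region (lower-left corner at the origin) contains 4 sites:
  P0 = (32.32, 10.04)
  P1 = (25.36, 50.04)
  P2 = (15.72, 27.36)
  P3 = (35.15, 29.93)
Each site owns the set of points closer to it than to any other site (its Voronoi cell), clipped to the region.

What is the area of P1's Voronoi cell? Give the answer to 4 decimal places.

Area of P1's cell: 1623.8740

1. box [0,44]×[0,79]: [(0, 0) (44, 0) (44, 79) (0, 79)]
2. ⊥bis P1·P0 via (28.84,30.04): [(0, 25.0218) (44, 32.6778) (44, 79) (0, 79)]  |A|=2206.607
3. ⊥bis P1·P2 via (20.54,38.7): [(0, 47.4304) (37.4072, 31.5307) (44, 32.6778) (44, 79) (0, 79)]  |A|=1787.4861
4. ⊥bis P1·P3 via (30.255,39.985): [(0, 47.4304) (24.3174, 37.0944) (44, 46.6764) (44, 79) (0, 79)]  |A|=1623.874
5. canonical 5-gon: [(0, 47.4304) (24.3174, 37.0944) (44, 46.6764) (44, 79) (0, 79)]
6. shoelace: 1623.874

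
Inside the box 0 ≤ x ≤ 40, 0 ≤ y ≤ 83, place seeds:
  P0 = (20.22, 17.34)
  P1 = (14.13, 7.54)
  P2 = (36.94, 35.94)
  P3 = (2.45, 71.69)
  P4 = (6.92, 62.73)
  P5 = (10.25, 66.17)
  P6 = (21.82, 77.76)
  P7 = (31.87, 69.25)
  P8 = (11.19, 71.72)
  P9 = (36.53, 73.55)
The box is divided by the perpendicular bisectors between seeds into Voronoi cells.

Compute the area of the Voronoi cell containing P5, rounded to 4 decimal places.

1. box [0,40]×[0,83]: [(0, 0) (40, 0) (40, 83) (0, 83)]
2. ⊥bis P5·P0 via (15.235,41.755): [(0, 38.6444) (40, 46.8115) (40, 83) (0, 83)]  |A|=1610.8837
3. ⊥bis P5·P1 via (12.19,36.855): [(0, 38.6444) (40, 46.8115) (40, 83) (0, 83)]  |A|=1610.8837
4. ⊥bis P5·P2 via (23.595,51.055): [(0, 38.6444) (12.4077, 41.1777) (40, 65.5389) (40, 83) (0, 83)]  |A|=1352.5162
5. ⊥bis P5·P3 via (6.35,68.93): [(0, 59.9572) (0, 38.6444) (12.4077, 41.1777) (40, 65.5389) (40, 83) (16.3072, 83)]  |A|=1164.6339
6. ⊥bis P5·P4 via (8.585,64.45): [(5.3771, 67.5553) (22.9818, 50.5136) (40, 65.5389) (40, 83) (16.3072, 83)]  |A|=762.5078
7. ⊥bis P5·P6 via (16.035,71.965): [(11.6182, 76.3742) (5.3771, 67.5553) (22.9818, 50.5136) (30.6986, 57.3267)]  |A|=269.2973
8. ⊥bis P5·P7 via (21.06,67.71): [(21.1864, 66.8224) (11.6182, 76.3742) (5.3771, 67.5553) (22.9818, 50.5136) (23.4508, 50.9277)]  |A|=204.4518
9. ⊥bis P5·P8 via (10.72,68.945): [(21.1864, 66.8224) (20.7644, 67.2438) (6.8272, 69.6043) (5.3771, 67.5553) (22.9818, 50.5136) (23.4508, 50.9277)]  |A|=151.6208
10. ⊥bis P5·P9 via (23.39,69.86): [(21.1864, 66.8224) (20.7644, 67.2438) (6.8272, 69.6043) (5.3771, 67.5553) (22.9818, 50.5136) (23.4508, 50.9277)]  |A|=151.6208
11. canonical 6-gon: [(21.1864, 66.8224) (20.7644, 67.2438) (6.8272, 69.6043) (5.3771, 67.5553) (22.9818, 50.5136) (23.4508, 50.9277)]
12. shoelace: 151.6208

Area of P5's cell: 151.6208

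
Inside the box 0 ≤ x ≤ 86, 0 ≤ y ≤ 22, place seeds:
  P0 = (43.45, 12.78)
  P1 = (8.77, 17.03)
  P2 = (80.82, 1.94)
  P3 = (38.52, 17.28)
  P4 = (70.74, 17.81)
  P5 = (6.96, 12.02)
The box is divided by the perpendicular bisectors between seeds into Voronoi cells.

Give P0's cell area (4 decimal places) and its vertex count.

1. box [0,86]×[0,22]: [(0, 0) (86, 0) (86, 22) (0, 22)]
2. ⊥bis P0·P1 via (26.11,14.905): [(24.2834, 0) (86, 0) (86, 22) (26.9795, 22)]  |A|=1328.1082
3. ⊥bis P0·P2 via (62.135,7.36): [(24.2834, 0) (60.0001, 0) (66.3817, 22) (26.9795, 22)]  |A|=826.3072
4. ⊥bis P0·P3 via (40.985,15.03): [(27.2659, 0) (60.0001, 0) (66.3817, 22) (47.3471, 22)]  |A|=569.456
5. ⊥bis P0·P4 via (57.095,15.295): [(27.2659, 0) (59.9141, 0) (55.8592, 22) (47.3471, 22)]  |A|=452.7631
6. ⊥bis P0·P5 via (25.205,12.4): [(27.2659, 0) (59.9141, 0) (55.8592, 22) (47.3471, 22)]  |A|=452.7631
7. canonical 4-gon: [(27.2659, 0) (59.9141, 0) (55.8592, 22) (47.3471, 22)]
8. shoelace: 452.7631

Area of P0's cell: 452.7631 (4 vertices)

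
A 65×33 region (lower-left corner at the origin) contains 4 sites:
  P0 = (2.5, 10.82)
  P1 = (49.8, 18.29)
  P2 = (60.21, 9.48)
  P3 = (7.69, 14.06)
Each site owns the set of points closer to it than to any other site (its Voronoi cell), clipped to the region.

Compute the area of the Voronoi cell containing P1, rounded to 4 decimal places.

1. box [0,65]×[0,33]: [(0, 0) (65, 0) (65, 33) (0, 33)]
2. ⊥bis P1·P0 via (26.15,14.555): [(28.4486, 0) (65, 0) (65, 33) (23.237, 33)]  |A|=1292.1866
3. ⊥bis P1·P2 via (55.005,13.885): [(28.4486, 0) (43.2541, 0) (65, 25.6952) (65, 33) (23.237, 33)]  |A|=1012.8039
4. ⊥bis P1·P3 via (28.745,16.175): [(30.3698, 0) (43.2541, 0) (65, 25.6952) (65, 33) (27.0549, 33)]  |A|=918.1096
5. canonical 5-gon: [(30.3698, 0) (43.2541, 0) (65, 25.6952) (65, 33) (27.0549, 33)]
6. shoelace: 918.1096

Area of P1's cell: 918.1096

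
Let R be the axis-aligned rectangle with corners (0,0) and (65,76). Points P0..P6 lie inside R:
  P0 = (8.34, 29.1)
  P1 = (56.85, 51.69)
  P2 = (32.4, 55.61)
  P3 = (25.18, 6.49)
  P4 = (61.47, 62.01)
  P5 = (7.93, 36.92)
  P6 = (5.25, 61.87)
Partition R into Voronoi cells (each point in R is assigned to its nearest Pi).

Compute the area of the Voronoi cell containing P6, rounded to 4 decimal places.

Area of P6's cell: 521.8522

1. box [0,65]×[0,76]: [(0, 0) (65, 0) (65, 76) (0, 76)]
2. ⊥bis P6·P0 via (6.795,45.485): [(0, 44.8443) (65, 50.9734) (65, 76) (0, 76)]  |A|=1825.927
3. ⊥bis P6·P1 via (31.05,56.78): [(0, 44.8443) (29.2392, 47.6013) (34.8419, 76) (0, 76)]  |A|=950.2147
4. ⊥bis P6·P2 via (18.825,58.74): [(0, 44.8443) (15.9682, 46.35) (22.8047, 76) (0, 76)]  |A|=586.83
5. ⊥bis P6·P3 via (15.215,34.18): [(0, 44.8443) (15.9682, 46.35) (22.8047, 76) (0, 76)]  |A|=586.83
6. ⊥bis P6·P4 via (33.36,61.94): [(0, 44.8443) (15.9682, 46.35) (22.8047, 76) (0, 76)]  |A|=586.83
7. ⊥bis P6·P5 via (6.59,49.395): [(0, 48.6871) (16.9263, 50.5053) (22.8047, 76) (0, 76)]  |A|=521.8522
8. canonical 4-gon: [(0, 48.6871) (16.9263, 50.5053) (22.8047, 76) (0, 76)]
9. shoelace: 521.8522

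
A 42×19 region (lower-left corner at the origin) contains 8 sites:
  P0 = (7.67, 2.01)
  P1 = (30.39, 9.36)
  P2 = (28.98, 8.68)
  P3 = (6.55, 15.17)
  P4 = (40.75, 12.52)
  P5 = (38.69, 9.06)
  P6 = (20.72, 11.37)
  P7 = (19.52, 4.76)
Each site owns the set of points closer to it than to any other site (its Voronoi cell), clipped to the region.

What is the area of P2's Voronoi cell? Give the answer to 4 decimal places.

Area of P2's cell: 75.8593

1. box [0,42]×[0,19]: [(0, 0) (42, 0) (42, 19) (0, 19)]
2. ⊥bis P2·P0 via (18.325,5.345): [(19.998, 0) (42, 0) (42, 19) (14.051, 19)]  |A|=474.5347
3. ⊥bis P2·P1 via (29.685,9.02): [(19.998, 0) (34.0351, 0) (24.872, 19) (14.051, 19)]  |A|=236.1514
4. ⊥bis P2·P3 via (17.765,11.925): [(17.0447, 9.4355) (19.998, 0) (34.0351, 0) (24.872, 19) (19.8121, 19)]  |A|=208.6003
5. ⊥bis P2·P4 via (34.865,10.6): [(17.0447, 9.4355) (19.998, 0) (34.0351, 0) (24.872, 19) (19.8121, 19)]  |A|=208.6003
6. ⊥bis P2·P5 via (33.835,8.87): [(17.0447, 9.4355) (19.998, 0) (34.0351, 0) (24.872, 19) (19.8121, 19)]  |A|=208.6003
7. ⊥bis P2·P6 via (24.85,10.025): [(21.5852, 0) (34.0351, 0) (26.6035, 15.4095)]  |A|=95.9231
8. ⊥bis P2·P7 via (24.25,6.72): [(23.9833, 7.3636) (27.0346, 0) (34.0351, 0) (26.6035, 15.4095)]  |A|=75.8593
9. canonical 4-gon: [(23.9833, 7.3636) (27.0346, 0) (34.0351, 0) (26.6035, 15.4095)]
10. shoelace: 75.8593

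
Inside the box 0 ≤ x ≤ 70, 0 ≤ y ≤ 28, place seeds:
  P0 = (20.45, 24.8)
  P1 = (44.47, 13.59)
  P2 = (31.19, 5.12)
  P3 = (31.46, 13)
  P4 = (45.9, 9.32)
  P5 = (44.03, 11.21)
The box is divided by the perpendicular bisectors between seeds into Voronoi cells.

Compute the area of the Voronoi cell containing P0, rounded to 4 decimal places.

Area of P0's cell: 545.4389

1. box [0,70]×[0,28]: [(0, 0) (70, 0) (70, 28) (0, 28)]
2. ⊥bis P0·P1 via (32.46,19.195): [(0, 0) (23.5018, 0) (36.5692, 28) (0, 28)]  |A|=840.9946
3. ⊥bis P0·P2 via (25.82,14.96): [(0, 0.8692) (32.0772, 18.3747) (36.5692, 28) (0, 28)]  |A|=611.1339
4. ⊥bis P0·P3 via (25.955,18.9): [(0, 0.8692) (15.9727, 9.586) (35.708, 28) (0, 28)]  |A|=545.4389
5. ⊥bis P0·P4 via (33.175,17.06): [(0, 0.8692) (15.9727, 9.586) (35.708, 28) (0, 28)]  |A|=545.4389
6. ⊥bis P0·P5 via (32.24,18.005): [(0, 0.8692) (15.9727, 9.586) (35.708, 28) (0, 28)]  |A|=545.4389
7. canonical 4-gon: [(0, 0.8692) (15.9727, 9.586) (35.708, 28) (0, 28)]
8. shoelace: 545.4389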